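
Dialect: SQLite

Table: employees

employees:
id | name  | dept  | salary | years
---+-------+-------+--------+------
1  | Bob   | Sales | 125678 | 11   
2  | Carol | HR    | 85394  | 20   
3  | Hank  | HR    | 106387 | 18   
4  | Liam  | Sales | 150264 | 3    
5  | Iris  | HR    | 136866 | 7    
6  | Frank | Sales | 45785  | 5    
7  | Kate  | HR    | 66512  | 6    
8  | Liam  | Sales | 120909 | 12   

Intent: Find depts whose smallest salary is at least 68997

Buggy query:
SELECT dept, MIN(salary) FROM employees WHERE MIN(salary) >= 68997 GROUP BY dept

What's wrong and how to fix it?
Bug: Aggregates like MIN are computed per group after WHERE runs

Fix: Use HAVING for the per-group MIN condition

Corrected query:
SELECT dept, MIN(salary) FROM employees GROUP BY dept HAVING MIN(salary) >= 68997

Result:
(no rows)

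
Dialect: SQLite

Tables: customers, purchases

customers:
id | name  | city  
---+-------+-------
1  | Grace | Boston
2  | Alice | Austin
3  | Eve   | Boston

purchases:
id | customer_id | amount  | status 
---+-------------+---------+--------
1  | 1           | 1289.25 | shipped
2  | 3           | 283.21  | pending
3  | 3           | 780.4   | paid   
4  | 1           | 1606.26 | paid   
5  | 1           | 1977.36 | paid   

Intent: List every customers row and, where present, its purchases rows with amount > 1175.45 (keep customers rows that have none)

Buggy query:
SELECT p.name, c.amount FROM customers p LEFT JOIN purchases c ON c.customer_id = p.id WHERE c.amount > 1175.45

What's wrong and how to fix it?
Bug: Filtering c.amount in WHERE discards the NULL rows produced by LEFT JOIN, turning it into an inner join

Fix: Put 'c.amount > 1175.45' in the JOIN's ON clause instead of WHERE

Corrected query:
SELECT p.name, c.amount FROM customers p LEFT JOIN purchases c ON c.customer_id = p.id AND c.amount > 1175.45

Result:
name  | amount 
------+--------
Grace | 1289.25
Grace | 1606.26
Grace | 1977.36
Alice | NULL   
Eve   | NULL   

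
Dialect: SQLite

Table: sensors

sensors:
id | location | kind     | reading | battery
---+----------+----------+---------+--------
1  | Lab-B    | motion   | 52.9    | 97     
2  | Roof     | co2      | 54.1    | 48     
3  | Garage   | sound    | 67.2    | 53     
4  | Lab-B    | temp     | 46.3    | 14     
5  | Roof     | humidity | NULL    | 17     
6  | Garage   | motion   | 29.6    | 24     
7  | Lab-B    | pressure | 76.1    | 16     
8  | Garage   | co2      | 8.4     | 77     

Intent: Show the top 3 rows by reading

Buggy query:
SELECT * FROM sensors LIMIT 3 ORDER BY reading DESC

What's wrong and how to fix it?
Bug: ORDER BY cannot follow LIMIT; LIMIT is the final clause

Fix: Sort with ORDER BY, then apply LIMIT

Corrected query:
SELECT * FROM sensors ORDER BY reading DESC LIMIT 3

Result:
id | location | kind     | reading | battery
---+----------+----------+---------+--------
7  | Lab-B    | pressure | 76.1    | 16     
3  | Garage   | sound    | 67.2    | 53     
2  | Roof     | co2      | 54.1    | 48     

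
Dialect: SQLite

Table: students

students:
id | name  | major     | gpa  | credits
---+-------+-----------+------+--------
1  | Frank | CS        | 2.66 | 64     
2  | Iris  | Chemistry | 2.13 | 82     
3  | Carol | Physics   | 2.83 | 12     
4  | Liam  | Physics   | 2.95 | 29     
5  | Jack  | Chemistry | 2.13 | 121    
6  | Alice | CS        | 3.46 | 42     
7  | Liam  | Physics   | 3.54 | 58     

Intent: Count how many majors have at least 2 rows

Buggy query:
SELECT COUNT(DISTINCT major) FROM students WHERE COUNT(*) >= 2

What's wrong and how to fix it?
Bug: WHERE filters individual rows, not groups, so a group-level COUNT is invalid there

Fix: Use a subquery that GROUPs and filters with HAVING, then count its rows

Corrected query:
SELECT COUNT(*) FROM (SELECT major FROM students GROUP BY major HAVING COUNT(*) >= 2)

Result:
COUNT(*)
--------
3       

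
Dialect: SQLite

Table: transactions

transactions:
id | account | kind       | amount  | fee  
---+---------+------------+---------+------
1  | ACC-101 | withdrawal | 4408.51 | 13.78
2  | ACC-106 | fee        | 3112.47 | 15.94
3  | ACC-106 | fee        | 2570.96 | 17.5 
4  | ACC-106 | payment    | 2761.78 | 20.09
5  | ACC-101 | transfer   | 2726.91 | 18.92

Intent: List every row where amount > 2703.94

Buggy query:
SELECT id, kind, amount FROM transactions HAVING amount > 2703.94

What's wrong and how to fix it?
Bug: HAVING filters the output of aggregation, but this query has no GROUP BY and no aggregate functions, so SQLite rejects it (HAVING clause on a non-aggregate query); the condition here is per row

Fix: Replace HAVING with WHERE since the condition applies to individual rows

Corrected query:
SELECT id, kind, amount FROM transactions WHERE amount > 2703.94

Result:
id | kind       | amount 
---+------------+--------
1  | withdrawal | 4408.51
2  | fee        | 3112.47
4  | payment    | 2761.78
5  | transfer   | 2726.91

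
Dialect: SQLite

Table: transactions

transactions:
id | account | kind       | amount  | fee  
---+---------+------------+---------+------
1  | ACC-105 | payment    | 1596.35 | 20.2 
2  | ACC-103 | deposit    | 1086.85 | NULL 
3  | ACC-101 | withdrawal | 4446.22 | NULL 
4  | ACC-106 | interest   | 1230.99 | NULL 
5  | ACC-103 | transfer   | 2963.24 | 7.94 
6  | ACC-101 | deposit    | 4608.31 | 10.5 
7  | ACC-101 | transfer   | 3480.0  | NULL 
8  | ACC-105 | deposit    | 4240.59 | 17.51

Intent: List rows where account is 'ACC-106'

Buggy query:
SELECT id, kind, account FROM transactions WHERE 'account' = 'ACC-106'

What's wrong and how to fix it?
Bug: Single quotes denote string literals in SQL; the column name is being compared as a constant string

Fix: Reference the column as account without single quotes

Corrected query:
SELECT id, kind, account FROM transactions WHERE account = 'ACC-106'

Result:
id | kind     | account
---+----------+--------
4  | interest | ACC-106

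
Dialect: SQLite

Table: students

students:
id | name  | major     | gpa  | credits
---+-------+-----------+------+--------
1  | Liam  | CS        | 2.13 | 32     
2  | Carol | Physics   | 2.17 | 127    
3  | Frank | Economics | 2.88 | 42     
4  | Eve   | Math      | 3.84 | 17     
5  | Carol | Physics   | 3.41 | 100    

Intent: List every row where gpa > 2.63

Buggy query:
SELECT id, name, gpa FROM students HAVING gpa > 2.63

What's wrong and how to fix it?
Bug: This is a non-aggregate query (no GROUP BY, no aggregates), so in SQLite the HAVING clause is invalid here; a row-level condition belongs in WHERE

Fix: Use WHERE for row-level filtering

Corrected query:
SELECT id, name, gpa FROM students WHERE gpa > 2.63

Result:
id | name  | gpa 
---+-------+-----
3  | Frank | 2.88
4  | Eve   | 3.84
5  | Carol | 3.41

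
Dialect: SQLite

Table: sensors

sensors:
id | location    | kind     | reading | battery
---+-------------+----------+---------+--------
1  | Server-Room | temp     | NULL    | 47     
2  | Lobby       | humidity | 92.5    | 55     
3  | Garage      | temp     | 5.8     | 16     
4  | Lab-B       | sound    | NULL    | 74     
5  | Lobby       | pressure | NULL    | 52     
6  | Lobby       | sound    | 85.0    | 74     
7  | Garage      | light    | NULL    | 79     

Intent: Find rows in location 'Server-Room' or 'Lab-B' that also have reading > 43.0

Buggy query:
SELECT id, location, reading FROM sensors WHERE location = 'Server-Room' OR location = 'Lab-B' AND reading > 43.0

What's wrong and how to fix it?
Bug: AND binds tighter than OR, so this parses as location = 'Server-Room' OR (location = 'Lab-B' AND reading > 43.0)

Fix: Add parentheses around the OR so the AND applies to both alternatives

Corrected query:
SELECT id, location, reading FROM sensors WHERE (location = 'Server-Room' OR location = 'Lab-B') AND reading > 43.0

Result:
(no rows)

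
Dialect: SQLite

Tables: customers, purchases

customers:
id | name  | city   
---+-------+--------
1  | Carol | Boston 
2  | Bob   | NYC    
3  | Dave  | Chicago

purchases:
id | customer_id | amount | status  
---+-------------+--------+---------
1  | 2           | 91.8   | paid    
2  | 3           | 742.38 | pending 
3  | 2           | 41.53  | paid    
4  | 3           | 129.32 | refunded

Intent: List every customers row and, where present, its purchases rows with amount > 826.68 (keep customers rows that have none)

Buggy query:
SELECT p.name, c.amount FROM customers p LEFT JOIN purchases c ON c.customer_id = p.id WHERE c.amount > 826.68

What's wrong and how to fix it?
Bug: A WHERE condition on the right-hand table after LEFT JOIN drops unmatched parents

Fix: Put 'c.amount > 826.68' in the JOIN's ON clause instead of WHERE

Corrected query:
SELECT p.name, c.amount FROM customers p LEFT JOIN purchases c ON c.customer_id = p.id AND c.amount > 826.68

Result:
name  | amount
------+-------
Carol | NULL  
Bob   | NULL  
Dave  | NULL  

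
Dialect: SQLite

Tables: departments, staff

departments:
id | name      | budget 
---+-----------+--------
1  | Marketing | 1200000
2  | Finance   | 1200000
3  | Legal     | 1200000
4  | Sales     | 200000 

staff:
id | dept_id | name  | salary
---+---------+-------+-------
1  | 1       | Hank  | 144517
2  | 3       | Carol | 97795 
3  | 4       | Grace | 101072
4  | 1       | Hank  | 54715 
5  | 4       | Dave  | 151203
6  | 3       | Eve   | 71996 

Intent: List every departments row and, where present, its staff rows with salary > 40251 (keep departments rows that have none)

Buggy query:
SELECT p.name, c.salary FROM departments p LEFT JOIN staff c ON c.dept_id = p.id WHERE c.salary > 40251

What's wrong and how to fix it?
Bug: Filtering c.salary in WHERE discards the NULL rows produced by LEFT JOIN, turning it into an inner join

Fix: Put 'c.salary > 40251' in the JOIN's ON clause instead of WHERE

Corrected query:
SELECT p.name, c.salary FROM departments p LEFT JOIN staff c ON c.dept_id = p.id AND c.salary > 40251

Result:
name      | salary
----------+-------
Marketing | 54715 
Marketing | 144517
Finance   | NULL  
Legal     | 71996 
Legal     | 97795 
Sales     | 101072
Sales     | 151203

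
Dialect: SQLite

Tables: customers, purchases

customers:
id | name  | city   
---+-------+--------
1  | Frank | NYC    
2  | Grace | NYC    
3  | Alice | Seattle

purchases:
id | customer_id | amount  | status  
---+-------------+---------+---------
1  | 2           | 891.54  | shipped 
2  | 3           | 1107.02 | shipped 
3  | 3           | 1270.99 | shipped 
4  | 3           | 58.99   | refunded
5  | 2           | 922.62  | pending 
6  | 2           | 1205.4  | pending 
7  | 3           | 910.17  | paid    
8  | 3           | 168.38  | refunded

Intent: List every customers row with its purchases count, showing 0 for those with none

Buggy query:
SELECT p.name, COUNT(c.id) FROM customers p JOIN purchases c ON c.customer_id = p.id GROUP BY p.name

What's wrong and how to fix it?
Bug: INNER JOIN drops customers rows that have no matching purchases rows

Fix: Switch to LEFT JOIN to retain unmatched parent rows

Corrected query:
SELECT p.name, COUNT(c.id) FROM customers p LEFT JOIN purchases c ON c.customer_id = p.id GROUP BY p.name

Result:
name  | COUNT(c.id)
------+------------
Alice | 5          
Frank | 0          
Grace | 3          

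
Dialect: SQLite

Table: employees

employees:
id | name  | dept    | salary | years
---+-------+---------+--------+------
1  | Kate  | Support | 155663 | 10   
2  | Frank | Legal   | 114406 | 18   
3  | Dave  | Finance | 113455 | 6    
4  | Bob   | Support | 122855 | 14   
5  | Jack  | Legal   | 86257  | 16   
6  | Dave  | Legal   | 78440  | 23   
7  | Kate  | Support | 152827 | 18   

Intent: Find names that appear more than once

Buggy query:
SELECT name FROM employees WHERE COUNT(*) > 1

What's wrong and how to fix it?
Bug: WHERE can't reference COUNT(*); aggregates are computed after WHERE

Fix: Group first, then use HAVING for the count condition

Corrected query:
SELECT name FROM employees GROUP BY name HAVING COUNT(*) > 1

Result:
name
----
Dave
Kate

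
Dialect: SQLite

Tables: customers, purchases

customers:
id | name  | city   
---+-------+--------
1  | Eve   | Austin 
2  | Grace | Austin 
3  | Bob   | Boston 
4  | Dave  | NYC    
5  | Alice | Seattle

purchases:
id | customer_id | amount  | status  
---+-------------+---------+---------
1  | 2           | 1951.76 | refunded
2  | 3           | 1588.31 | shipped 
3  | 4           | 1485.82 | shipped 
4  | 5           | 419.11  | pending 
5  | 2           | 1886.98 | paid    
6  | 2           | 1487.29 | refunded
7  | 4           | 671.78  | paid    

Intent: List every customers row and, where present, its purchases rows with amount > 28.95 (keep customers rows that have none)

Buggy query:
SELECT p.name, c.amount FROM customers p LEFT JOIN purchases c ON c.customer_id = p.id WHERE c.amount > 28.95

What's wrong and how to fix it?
Bug: Filtering c.amount in WHERE discards the NULL rows produced by LEFT JOIN, turning it into an inner join

Fix: Put 'c.amount > 28.95' in the JOIN's ON clause instead of WHERE

Corrected query:
SELECT p.name, c.amount FROM customers p LEFT JOIN purchases c ON c.customer_id = p.id AND c.amount > 28.95

Result:
name  | amount 
------+--------
Eve   | NULL   
Grace | 1487.29
Grace | 1886.98
Grace | 1951.76
Bob   | 1588.31
Dave  | 671.78 
Dave  | 1485.82
Alice | 419.11 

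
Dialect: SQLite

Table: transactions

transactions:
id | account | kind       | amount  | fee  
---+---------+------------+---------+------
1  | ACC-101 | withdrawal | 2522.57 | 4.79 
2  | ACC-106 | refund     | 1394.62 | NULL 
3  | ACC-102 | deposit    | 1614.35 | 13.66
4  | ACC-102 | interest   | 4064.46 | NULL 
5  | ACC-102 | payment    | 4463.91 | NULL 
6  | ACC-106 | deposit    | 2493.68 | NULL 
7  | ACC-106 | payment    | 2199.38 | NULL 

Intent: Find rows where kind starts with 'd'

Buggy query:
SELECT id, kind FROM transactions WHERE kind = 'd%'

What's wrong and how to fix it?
Bug: Wildcards only work with LIKE; '=' treats '%' as a literal character

Fix: Use LIKE for wildcard pattern matching

Corrected query:
SELECT id, kind FROM transactions WHERE kind LIKE 'd%'

Result:
id | kind   
---+--------
3  | deposit
6  | deposit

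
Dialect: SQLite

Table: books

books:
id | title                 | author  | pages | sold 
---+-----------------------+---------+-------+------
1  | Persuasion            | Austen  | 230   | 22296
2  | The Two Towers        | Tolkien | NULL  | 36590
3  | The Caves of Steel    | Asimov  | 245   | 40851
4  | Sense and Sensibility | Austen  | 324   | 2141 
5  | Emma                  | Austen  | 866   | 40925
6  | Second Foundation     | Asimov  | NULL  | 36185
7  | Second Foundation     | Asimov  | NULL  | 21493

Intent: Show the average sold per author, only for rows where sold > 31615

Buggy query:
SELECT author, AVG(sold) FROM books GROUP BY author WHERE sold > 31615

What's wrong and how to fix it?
Bug: WHERE cannot follow GROUP BY

Fix: Place WHERE between FROM and GROUP BY

Corrected query:
SELECT author, AVG(sold) FROM books WHERE sold > 31615 GROUP BY author

Result:
author  | AVG(sold)
--------+----------
Asimov  | 38518    
Austen  | 40925    
Tolkien | 36590    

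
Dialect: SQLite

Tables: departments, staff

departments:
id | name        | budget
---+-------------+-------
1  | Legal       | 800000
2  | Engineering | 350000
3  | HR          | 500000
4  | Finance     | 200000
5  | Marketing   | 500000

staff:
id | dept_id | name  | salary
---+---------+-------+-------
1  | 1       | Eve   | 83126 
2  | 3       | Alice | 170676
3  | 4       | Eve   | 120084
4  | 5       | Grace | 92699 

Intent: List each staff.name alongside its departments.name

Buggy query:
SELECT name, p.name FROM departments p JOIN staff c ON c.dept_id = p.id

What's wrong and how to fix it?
Bug: 'name' exists in both joined tables, so the database can't tell which one is meant

Fix: Qualify the column with its table alias (c.name)

Corrected query:
SELECT c.name, p.name FROM departments p JOIN staff c ON c.dept_id = p.id

Result:
name  | name     
------+----------
Eve   | Legal    
Alice | HR       
Eve   | Finance  
Grace | Marketing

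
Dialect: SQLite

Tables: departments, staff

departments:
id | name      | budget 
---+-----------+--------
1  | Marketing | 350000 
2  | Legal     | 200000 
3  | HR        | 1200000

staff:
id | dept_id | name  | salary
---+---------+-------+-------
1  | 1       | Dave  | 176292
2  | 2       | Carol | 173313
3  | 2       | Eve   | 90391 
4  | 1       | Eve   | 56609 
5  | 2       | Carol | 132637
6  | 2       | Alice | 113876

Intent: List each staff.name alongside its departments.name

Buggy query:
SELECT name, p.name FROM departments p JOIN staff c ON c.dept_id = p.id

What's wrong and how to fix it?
Bug: 'name' exists in both joined tables, so the database can't tell which one is meant

Fix: Prefix ambiguous columns with the table alias

Corrected query:
SELECT c.name, p.name FROM departments p JOIN staff c ON c.dept_id = p.id

Result:
name  | name     
------+----------
Dave  | Marketing
Carol | Legal    
Eve   | Legal    
Eve   | Marketing
Carol | Legal    
Alice | Legal    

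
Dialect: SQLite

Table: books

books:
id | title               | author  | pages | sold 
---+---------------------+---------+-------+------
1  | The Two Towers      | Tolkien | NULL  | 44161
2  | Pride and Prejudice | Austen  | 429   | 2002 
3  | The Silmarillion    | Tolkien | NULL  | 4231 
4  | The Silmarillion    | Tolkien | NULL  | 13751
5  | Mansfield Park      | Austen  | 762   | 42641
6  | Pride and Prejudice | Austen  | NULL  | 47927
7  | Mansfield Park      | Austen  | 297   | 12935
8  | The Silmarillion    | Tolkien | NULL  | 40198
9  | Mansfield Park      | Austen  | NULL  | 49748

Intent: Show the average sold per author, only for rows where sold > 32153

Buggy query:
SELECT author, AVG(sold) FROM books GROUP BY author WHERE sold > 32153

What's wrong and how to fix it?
Bug: WHERE cannot follow GROUP BY

Fix: Place WHERE between FROM and GROUP BY

Corrected query:
SELECT author, AVG(sold) FROM books WHERE sold > 32153 GROUP BY author

Result:
author  | AVG(sold)
--------+----------
Austen  | 46772    
Tolkien | 42179.5  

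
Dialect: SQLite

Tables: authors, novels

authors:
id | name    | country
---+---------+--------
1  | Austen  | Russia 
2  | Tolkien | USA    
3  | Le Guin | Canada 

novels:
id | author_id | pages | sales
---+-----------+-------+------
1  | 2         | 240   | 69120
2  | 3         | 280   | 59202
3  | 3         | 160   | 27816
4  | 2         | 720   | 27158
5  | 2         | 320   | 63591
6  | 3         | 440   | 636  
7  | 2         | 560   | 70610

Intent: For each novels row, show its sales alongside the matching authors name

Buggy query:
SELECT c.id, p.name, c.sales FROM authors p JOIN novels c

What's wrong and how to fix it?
Bug: JOIN with no ON clause produces a cartesian product; every novels row pairs with every authors row

Fix: Add ON c.author_id = p.id to the JOIN

Corrected query:
SELECT c.id, p.name, c.sales FROM authors p JOIN novels c ON c.author_id = p.id

Result:
id | name    | sales
---+---------+------
1  | Tolkien | 69120
2  | Le Guin | 59202
3  | Le Guin | 27816
4  | Tolkien | 27158
5  | Tolkien | 63591
6  | Le Guin | 636  
7  | Tolkien | 70610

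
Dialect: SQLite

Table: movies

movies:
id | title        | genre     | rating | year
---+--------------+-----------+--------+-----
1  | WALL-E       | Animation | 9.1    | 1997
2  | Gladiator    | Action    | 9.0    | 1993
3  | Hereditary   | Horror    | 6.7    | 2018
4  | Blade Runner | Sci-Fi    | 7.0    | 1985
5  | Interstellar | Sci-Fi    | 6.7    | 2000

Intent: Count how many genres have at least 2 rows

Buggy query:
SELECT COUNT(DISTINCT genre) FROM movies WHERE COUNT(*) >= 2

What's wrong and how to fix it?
Bug: COUNT(*) cannot appear in WHERE; the per-group count doesn't exist yet

Fix: Use a subquery that GROUPs and filters with HAVING, then count its rows

Corrected query:
SELECT COUNT(*) FROM (SELECT genre FROM movies GROUP BY genre HAVING COUNT(*) >= 2)

Result:
COUNT(*)
--------
1       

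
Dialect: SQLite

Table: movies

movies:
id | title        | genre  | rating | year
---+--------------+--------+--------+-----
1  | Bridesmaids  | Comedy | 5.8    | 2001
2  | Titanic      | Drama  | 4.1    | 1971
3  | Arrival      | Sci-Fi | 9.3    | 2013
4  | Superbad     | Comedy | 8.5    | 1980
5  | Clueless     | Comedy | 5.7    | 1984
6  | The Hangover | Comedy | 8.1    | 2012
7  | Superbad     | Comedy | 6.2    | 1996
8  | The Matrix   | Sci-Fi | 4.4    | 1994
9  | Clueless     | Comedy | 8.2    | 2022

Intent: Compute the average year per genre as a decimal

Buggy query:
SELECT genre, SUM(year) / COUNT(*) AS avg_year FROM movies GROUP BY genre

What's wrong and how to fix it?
Bug: Both operands are integers, so '/' performs integer division and truncates

Fix: Multiply by 1.0 (or CAST to REAL) to force floating-point division

Corrected query:
SELECT genre, SUM(year) * 1.0 / COUNT(*) AS avg_year FROM movies GROUP BY genre

Result:
genre  | avg_year   
-------+------------
Comedy | 1999.166667
Drama  | 1971       
Sci-Fi | 2003.5     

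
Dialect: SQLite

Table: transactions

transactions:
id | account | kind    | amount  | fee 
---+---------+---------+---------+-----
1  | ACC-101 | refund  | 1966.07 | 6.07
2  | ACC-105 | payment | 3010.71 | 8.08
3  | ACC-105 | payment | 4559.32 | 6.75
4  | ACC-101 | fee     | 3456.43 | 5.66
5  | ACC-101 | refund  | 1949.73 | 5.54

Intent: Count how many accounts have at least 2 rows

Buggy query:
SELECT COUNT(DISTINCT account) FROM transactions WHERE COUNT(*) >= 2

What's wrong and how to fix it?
Bug: COUNT(*) cannot appear in WHERE; the per-group count doesn't exist yet

Fix: Use a subquery that GROUPs and filters with HAVING, then count its rows

Corrected query:
SELECT COUNT(*) FROM (SELECT account FROM transactions GROUP BY account HAVING COUNT(*) >= 2)

Result:
COUNT(*)
--------
2       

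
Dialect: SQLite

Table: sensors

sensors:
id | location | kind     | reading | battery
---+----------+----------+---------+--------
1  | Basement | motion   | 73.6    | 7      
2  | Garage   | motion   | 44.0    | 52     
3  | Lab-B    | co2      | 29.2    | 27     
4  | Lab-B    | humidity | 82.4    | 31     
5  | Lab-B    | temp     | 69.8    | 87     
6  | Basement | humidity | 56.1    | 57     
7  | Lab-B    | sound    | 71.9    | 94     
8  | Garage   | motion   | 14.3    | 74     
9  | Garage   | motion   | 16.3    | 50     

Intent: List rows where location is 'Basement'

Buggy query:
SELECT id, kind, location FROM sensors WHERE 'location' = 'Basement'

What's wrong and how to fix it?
Bug: Single quotes denote string literals in SQL; the column name is being compared as a constant string

Fix: Reference the column as location without single quotes

Corrected query:
SELECT id, kind, location FROM sensors WHERE location = 'Basement'

Result:
id | kind     | location
---+----------+---------
1  | motion   | Basement
6  | humidity | Basement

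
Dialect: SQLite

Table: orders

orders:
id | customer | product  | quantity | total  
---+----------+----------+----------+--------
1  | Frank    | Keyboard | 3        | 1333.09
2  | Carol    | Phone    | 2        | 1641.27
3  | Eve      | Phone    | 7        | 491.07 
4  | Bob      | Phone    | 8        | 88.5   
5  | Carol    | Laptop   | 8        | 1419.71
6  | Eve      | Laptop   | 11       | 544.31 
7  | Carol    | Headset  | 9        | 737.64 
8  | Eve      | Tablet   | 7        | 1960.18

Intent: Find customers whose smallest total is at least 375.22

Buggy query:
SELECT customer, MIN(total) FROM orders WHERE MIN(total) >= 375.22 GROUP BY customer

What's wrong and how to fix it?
Bug: MIN() in WHERE is a misuse of aggregate

Fix: Replace WHERE with HAVING after the GROUP BY

Corrected query:
SELECT customer, MIN(total) FROM orders GROUP BY customer HAVING MIN(total) >= 375.22

Result:
customer | MIN(total)
---------+-----------
Carol    | 737.64    
Eve      | 491.07    
Frank    | 1333.09   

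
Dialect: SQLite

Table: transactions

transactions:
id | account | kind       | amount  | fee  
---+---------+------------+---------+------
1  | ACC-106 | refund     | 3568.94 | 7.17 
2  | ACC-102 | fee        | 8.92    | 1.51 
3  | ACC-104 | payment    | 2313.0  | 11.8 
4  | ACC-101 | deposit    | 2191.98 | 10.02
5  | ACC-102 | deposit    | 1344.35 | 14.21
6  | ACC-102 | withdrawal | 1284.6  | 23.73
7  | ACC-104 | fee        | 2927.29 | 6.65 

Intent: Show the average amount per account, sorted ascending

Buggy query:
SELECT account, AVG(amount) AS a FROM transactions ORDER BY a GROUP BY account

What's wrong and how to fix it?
Bug: ORDER BY appears before GROUP BY; SQL clause order requires GROUP BY first

Fix: Move ORDER BY to the end, after GROUP BY

Corrected query:
SELECT account, AVG(amount) AS a FROM transactions GROUP BY account ORDER BY a

Result:
account | a       
--------+---------
ACC-102 | 879.29  
ACC-101 | 2191.98 
ACC-104 | 2620.145
ACC-106 | 3568.94 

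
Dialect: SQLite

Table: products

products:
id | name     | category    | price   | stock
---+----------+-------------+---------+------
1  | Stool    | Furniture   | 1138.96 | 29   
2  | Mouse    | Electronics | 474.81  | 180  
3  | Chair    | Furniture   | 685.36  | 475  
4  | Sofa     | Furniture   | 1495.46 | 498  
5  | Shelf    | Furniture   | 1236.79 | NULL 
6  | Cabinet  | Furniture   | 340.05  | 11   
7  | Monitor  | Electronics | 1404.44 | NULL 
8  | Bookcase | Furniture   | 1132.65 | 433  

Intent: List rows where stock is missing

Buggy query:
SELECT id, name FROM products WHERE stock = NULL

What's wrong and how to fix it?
Bug: Comparing to NULL with '=' never matches; NULL = NULL is unknown, not true

Fix: Replace '= NULL' with 'IS NULL'

Corrected query:
SELECT id, name FROM products WHERE stock IS NULL

Result:
id | name   
---+--------
5  | Shelf  
7  | Monitor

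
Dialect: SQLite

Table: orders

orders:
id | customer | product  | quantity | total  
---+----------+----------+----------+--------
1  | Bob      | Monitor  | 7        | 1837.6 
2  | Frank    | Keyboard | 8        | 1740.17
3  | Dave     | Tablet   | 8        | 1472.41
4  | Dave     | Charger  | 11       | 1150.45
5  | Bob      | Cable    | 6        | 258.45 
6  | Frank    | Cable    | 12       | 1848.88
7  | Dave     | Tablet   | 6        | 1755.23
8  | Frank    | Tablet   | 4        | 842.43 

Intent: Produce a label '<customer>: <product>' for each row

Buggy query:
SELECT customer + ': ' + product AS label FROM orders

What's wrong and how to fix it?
Bug: '+' is numeric addition; on text columns SQLite converts them to 0 instead of concatenating

Fix: Use the || operator for string concatenation

Corrected query:
SELECT customer || ': ' || product AS label FROM orders

Result:
label          
---------------
Bob: Monitor   
Frank: Keyboard
Dave: Tablet   
Dave: Charger  
Bob: Cable     
Frank: Cable   
Dave: Tablet   
Frank: Tablet  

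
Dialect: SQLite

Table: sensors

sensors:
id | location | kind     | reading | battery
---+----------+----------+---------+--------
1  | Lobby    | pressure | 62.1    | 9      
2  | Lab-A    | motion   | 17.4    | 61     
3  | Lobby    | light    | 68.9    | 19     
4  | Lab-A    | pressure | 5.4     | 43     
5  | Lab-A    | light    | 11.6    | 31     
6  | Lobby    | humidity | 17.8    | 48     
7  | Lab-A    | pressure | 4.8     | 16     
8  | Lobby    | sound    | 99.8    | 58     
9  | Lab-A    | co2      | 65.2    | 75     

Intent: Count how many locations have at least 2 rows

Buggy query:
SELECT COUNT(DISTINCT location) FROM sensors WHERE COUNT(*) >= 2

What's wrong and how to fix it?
Bug: COUNT(*) cannot appear in WHERE; the per-group count doesn't exist yet

Fix: Use a subquery that GROUPs and filters with HAVING, then count its rows

Corrected query:
SELECT COUNT(*) FROM (SELECT location FROM sensors GROUP BY location HAVING COUNT(*) >= 2)

Result:
COUNT(*)
--------
2       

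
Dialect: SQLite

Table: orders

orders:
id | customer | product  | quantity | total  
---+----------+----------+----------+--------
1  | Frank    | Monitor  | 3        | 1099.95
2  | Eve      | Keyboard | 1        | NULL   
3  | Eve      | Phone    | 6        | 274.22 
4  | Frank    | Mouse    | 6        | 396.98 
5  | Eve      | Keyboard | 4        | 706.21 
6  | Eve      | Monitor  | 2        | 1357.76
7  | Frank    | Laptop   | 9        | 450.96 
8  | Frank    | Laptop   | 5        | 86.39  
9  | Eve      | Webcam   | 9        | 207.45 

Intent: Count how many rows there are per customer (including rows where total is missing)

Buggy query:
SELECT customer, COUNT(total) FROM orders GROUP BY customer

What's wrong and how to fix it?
Bug: COUNT(column) counts non-NULL values only; rows with NULL total aren't counted

Fix: Use COUNT(*) to count all rows regardless of NULL

Corrected query:
SELECT customer, COUNT(*) FROM orders GROUP BY customer

Result:
customer | COUNT(*)
---------+---------
Eve      | 5       
Frank    | 4       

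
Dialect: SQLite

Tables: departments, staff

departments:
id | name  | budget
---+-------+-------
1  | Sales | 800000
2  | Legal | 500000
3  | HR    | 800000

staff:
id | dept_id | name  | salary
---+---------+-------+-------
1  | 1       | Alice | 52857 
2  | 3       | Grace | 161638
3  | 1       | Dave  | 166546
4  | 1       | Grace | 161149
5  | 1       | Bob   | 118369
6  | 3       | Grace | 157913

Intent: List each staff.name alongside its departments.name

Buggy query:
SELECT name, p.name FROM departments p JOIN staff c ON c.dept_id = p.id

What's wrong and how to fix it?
Bug: Both tables have a 'name' column; the unqualified reference is ambiguous

Fix: Qualify the column with its table alias (c.name)

Corrected query:
SELECT c.name, p.name FROM departments p JOIN staff c ON c.dept_id = p.id

Result:
name  | name 
------+------
Alice | Sales
Grace | HR   
Dave  | Sales
Grace | Sales
Bob   | Sales
Grace | HR   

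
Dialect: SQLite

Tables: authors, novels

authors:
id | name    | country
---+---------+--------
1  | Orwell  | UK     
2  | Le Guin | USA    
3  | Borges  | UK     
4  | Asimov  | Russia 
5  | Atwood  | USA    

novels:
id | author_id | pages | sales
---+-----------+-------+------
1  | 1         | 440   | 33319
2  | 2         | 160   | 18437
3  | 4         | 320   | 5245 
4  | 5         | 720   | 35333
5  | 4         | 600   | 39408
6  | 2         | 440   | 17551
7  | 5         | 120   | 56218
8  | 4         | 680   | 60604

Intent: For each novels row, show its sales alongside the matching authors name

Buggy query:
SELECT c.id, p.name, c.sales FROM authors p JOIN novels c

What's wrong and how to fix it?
Bug: JOIN with no ON clause produces a cartesian product; every novels row pairs with every authors row

Fix: Specify the join condition linking the foreign key to the parent id

Corrected query:
SELECT c.id, p.name, c.sales FROM authors p JOIN novels c ON c.author_id = p.id

Result:
id | name    | sales
---+---------+------
1  | Orwell  | 33319
2  | Le Guin | 18437
3  | Asimov  | 5245 
4  | Atwood  | 35333
5  | Asimov  | 39408
6  | Le Guin | 17551
7  | Atwood  | 56218
8  | Asimov  | 60604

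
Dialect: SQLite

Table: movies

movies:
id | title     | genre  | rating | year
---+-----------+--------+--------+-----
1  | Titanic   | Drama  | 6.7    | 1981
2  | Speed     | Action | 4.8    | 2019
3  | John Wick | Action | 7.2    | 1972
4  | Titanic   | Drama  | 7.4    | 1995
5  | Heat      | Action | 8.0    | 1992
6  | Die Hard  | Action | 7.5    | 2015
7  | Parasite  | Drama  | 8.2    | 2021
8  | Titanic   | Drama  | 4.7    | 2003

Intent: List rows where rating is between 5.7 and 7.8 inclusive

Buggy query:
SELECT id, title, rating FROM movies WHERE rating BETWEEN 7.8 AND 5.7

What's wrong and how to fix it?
Bug: BETWEEN expects the lower bound first; with 7.8 AND 5.7 the range is empty

Fix: Write BETWEEN 5.7 AND 7.8

Corrected query:
SELECT id, title, rating FROM movies WHERE rating BETWEEN 5.7 AND 7.8

Result:
id | title     | rating
---+-----------+-------
1  | Titanic   | 6.7   
3  | John Wick | 7.2   
4  | Titanic   | 7.4   
6  | Die Hard  | 7.5   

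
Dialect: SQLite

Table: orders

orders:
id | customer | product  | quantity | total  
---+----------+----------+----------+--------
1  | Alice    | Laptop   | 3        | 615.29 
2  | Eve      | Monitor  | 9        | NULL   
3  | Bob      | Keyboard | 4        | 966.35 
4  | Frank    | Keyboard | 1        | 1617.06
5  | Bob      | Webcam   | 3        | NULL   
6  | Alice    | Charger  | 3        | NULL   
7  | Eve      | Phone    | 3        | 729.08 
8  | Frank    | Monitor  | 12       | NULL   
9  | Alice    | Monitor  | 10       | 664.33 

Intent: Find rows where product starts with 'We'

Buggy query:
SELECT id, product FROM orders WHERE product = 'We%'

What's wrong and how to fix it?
Bug: Wildcards only work with LIKE; '=' treats '%' as a literal character

Fix: Use LIKE for wildcard pattern matching

Corrected query:
SELECT id, product FROM orders WHERE product LIKE 'We%'

Result:
id | product
---+--------
5  | Webcam 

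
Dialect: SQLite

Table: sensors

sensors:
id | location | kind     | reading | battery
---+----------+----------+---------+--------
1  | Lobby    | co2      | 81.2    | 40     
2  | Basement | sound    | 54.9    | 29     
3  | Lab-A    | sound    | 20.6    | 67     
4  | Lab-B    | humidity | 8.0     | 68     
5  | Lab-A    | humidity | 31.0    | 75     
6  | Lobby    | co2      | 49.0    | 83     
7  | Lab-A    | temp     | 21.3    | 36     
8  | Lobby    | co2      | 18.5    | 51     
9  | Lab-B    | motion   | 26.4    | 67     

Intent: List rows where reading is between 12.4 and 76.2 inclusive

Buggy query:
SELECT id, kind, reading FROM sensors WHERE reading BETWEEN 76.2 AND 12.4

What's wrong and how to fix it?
Bug: BETWEEN expects the lower bound first; with 76.2 AND 12.4 the range is empty

Fix: Write BETWEEN 12.4 AND 76.2

Corrected query:
SELECT id, kind, reading FROM sensors WHERE reading BETWEEN 12.4 AND 76.2

Result:
id | kind     | reading
---+----------+--------
2  | sound    | 54.9   
3  | sound    | 20.6   
5  | humidity | 31     
6  | co2      | 49     
7  | temp     | 21.3   
8  | co2      | 18.5   
9  | motion   | 26.4   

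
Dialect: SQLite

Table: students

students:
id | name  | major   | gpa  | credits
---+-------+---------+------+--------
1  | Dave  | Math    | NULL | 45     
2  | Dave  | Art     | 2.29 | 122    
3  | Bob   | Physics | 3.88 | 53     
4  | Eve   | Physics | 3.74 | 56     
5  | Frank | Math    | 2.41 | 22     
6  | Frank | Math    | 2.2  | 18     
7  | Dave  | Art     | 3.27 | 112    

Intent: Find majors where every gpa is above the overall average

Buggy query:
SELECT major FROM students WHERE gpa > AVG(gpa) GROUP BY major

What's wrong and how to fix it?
Bug: WHERE evaluates per row before aggregation, so AVG() is unavailable

Fix: Use a subquery for AVG and a HAVING MIN(...) filter so the condition holds for every row in the group

Corrected query:
SELECT major FROM students GROUP BY major HAVING MIN(gpa) > (SELECT AVG(gpa) FROM students)

Result:
major  
-------
Physics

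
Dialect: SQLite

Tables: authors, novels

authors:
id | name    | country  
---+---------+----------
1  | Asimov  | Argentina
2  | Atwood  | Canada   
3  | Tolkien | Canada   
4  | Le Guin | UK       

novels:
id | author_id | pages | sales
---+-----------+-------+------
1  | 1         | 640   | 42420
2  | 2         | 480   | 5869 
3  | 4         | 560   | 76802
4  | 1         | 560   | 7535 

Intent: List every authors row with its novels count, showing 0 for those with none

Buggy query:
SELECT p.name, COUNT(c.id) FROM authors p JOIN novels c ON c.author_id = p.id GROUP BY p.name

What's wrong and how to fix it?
Bug: INNER JOIN drops authors rows that have no matching novels rows

Fix: Switch to LEFT JOIN to retain unmatched parent rows

Corrected query:
SELECT p.name, COUNT(c.id) FROM authors p LEFT JOIN novels c ON c.author_id = p.id GROUP BY p.name

Result:
name    | COUNT(c.id)
--------+------------
Asimov  | 2          
Atwood  | 1          
Le Guin | 1          
Tolkien | 0          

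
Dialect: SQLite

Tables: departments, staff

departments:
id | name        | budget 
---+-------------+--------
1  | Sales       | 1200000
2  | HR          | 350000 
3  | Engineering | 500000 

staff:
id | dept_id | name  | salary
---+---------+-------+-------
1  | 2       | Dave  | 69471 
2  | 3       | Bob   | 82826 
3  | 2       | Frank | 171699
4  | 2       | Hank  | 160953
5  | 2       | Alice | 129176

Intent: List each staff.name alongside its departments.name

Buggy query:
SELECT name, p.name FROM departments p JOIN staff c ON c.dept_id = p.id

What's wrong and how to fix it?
Bug: 'name' exists in both joined tables, so the database can't tell which one is meant

Fix: Prefix ambiguous columns with the table alias

Corrected query:
SELECT c.name, p.name FROM departments p JOIN staff c ON c.dept_id = p.id

Result:
name  | name       
------+------------
Dave  | HR         
Bob   | Engineering
Frank | HR         
Hank  | HR         
Alice | HR         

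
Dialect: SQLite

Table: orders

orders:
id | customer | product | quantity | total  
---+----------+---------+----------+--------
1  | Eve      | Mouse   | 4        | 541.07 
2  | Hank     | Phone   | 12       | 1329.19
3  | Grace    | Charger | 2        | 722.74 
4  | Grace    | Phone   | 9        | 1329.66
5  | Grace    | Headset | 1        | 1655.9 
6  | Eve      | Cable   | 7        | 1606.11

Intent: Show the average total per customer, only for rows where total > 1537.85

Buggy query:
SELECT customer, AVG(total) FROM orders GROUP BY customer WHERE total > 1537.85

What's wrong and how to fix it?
Bug: WHERE cannot follow GROUP BY

Fix: Move the WHERE clause before GROUP BY

Corrected query:
SELECT customer, AVG(total) FROM orders WHERE total > 1537.85 GROUP BY customer

Result:
customer | AVG(total)
---------+-----------
Eve      | 1606.11   
Grace    | 1655.9    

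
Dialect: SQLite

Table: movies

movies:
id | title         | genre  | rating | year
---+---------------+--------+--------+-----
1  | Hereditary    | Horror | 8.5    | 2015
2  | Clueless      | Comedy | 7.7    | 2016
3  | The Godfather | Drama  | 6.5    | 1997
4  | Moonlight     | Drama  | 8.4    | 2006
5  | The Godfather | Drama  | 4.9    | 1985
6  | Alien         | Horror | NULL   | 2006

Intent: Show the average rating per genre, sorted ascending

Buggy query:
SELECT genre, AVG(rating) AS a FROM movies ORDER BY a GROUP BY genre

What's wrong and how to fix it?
Bug: GROUP BY must precede ORDER BY

Fix: Reorder: SELECT … FROM … GROUP BY … ORDER BY …

Corrected query:
SELECT genre, AVG(rating) AS a FROM movies GROUP BY genre ORDER BY a

Result:
genre  | a  
-------+----
Drama  | 6.6
Comedy | 7.7
Horror | 8.5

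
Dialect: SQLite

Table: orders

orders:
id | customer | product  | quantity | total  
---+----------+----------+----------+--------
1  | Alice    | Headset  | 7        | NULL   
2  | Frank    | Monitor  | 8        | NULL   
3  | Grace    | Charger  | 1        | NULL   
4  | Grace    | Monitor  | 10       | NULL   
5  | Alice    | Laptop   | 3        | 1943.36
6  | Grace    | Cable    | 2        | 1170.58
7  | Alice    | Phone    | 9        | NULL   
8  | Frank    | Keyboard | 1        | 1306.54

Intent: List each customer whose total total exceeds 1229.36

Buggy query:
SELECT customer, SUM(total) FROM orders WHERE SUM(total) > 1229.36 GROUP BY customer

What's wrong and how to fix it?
Bug: WHERE runs before GROUP BY, so aggregates aren't available there

Fix: Move the aggregate condition to a HAVING clause

Corrected query:
SELECT customer, SUM(total) FROM orders GROUP BY customer HAVING SUM(total) > 1229.36

Result:
customer | SUM(total)
---------+-----------
Alice    | 1943.36   
Frank    | 1306.54   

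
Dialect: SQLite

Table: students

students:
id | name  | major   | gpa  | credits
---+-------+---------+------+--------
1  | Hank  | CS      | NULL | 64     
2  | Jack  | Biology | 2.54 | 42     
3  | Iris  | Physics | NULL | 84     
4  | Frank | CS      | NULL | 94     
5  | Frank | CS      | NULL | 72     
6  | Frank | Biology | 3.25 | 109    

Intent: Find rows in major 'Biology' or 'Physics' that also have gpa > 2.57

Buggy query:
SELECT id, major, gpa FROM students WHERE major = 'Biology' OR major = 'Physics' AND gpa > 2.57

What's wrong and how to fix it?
Bug: Without parentheses, AND is evaluated before OR, so the gpa filter only applies to the 'Physics' branch

Fix: Add parentheses around the OR so the AND applies to both alternatives

Corrected query:
SELECT id, major, gpa FROM students WHERE (major = 'Biology' OR major = 'Physics') AND gpa > 2.57

Result:
id | major   | gpa 
---+---------+-----
6  | Biology | 3.25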